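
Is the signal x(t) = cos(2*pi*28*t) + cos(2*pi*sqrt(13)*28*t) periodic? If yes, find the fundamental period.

f1 = 28 Hz, f2 = 28*sqrt(13) Hz
Ratio f2/f1 = sqrt(13), which is irrational.
Since the frequency ratio is irrational, no common period exists.
The signal is not periodic.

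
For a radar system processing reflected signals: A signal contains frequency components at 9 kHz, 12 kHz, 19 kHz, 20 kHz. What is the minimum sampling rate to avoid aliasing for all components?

The highest frequency component is f_max = 20 kHz.
Nyquist rate = 2 * f_max = 2 * 20 kHz = 40 kHz.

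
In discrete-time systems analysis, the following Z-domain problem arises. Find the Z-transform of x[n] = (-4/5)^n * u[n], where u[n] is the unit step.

The Z-transform of a^n * u[n] is z/(z-a) for |z| > |a|.
Here a = -4/5, so X(z) = z/(z - (-4/5)) = 5z/(5z + 4)
ROC: |z| > 4/5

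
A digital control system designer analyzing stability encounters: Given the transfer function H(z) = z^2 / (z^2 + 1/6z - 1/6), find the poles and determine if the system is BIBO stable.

Poles are roots of the denominator: z^2 + 1/6z - 1/6 = 0.
Quadratic formula: z = [-(1/6) +/- sqrt((1/6)^2 - 4*(-1/6))] / 2
Discriminant = 1/36 + 2/3 = 25/36; sqrt = 5/6.
z = (-1/6 +/- 5/6) / 2 => z = 1/3 or z = -1/2.
|p1| = 1/3, |p2| = 1/2.
For BIBO stability, all poles must lie inside the unit circle (|p| < 1).
System is STABLE since both |p| < 1.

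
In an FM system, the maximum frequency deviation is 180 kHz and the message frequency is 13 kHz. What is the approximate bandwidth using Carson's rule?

Carson's rule: BW = 2*(delta_f + f_m)
= 2*(180 + 13) kHz = 386 kHz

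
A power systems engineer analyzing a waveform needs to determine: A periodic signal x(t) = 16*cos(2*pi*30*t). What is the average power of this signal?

Average power of A*cos(wt) is A^2/2.
P = 16^2 / 2 = 256/2 = 128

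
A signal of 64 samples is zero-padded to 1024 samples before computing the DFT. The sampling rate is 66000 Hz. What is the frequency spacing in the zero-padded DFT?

Original DFT: N = 64, resolution = f_s/N = 66000/64 = 4125/4 Hz
Zero-padded DFT: N = 1024, resolution = f_s/N = 66000/1024 = 4125/64 Hz
Zero-padding interpolates the spectrum (finer frequency grid)
but does NOT improve the true spectral resolution (ability to resolve close frequencies).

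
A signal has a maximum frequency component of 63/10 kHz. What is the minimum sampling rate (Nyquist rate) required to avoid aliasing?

By the Nyquist-Shannon sampling theorem,
the minimum sampling rate (Nyquist rate) must be at least 2 * f_max.
Nyquist rate = 2 * 63/10 kHz = 63/5 kHz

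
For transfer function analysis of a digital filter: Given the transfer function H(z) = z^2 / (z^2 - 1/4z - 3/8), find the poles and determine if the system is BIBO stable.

Poles are roots of the denominator: z^2 - 1/4z - 3/8 = 0.
Quadratic formula: z = [-(-1/4) +/- sqrt((-1/4)^2 - 4*(-3/8))] / 2
Discriminant = 1/16 + 3/2 = 25/16; sqrt = 5/4.
z = (1/4 +/- 5/4) / 2 => z = 3/4 or z = -1/2.
|p1| = 3/4, |p2| = 1/2.
For BIBO stability, all poles must lie inside the unit circle (|p| < 1).
System is STABLE since both |p| < 1.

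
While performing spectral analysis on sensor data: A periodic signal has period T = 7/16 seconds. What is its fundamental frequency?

The fundamental frequency is the reciprocal of the period.
f = 1/T = 1/(7/16) = 16/7 Hz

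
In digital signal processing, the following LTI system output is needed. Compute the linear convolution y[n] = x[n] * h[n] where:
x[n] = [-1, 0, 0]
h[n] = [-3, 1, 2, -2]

y[n] = sum_k x[k]*h[n-k]. Output length = len(x) + len(h) - 1 = 3 + 4 - 1 = 6.
y[0] = -1*-3 = 3
y[1] = 0*-3 + -1*1 = -1
y[2] = 0*-3 + 0*1 + -1*2 = -2
y[3] = 0*1 + 0*2 + -1*-2 = 2
y[4] = 0*2 + 0*-2 = 0
y[5] = 0*-2 = 0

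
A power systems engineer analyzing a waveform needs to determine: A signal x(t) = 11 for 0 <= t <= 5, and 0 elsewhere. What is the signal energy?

Energy = integral of |x(t)|^2 dt over the signal duration
= 11^2 * 5 = 121 * 5 = 605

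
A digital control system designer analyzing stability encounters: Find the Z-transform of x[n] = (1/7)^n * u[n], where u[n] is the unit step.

The Z-transform of a^n * u[n] is z/(z-a) for |z| > |a|.
Here a = 1/7, so X(z) = z/(z - (1/7)) = 7z/(7z - 1)
ROC: |z| > 1/7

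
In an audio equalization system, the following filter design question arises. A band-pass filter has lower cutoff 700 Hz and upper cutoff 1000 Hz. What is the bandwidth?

Bandwidth = f_high - f_low
= 1000 Hz - 700 Hz = 300 Hz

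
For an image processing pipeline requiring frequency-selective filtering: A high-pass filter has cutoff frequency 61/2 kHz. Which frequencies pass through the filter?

A high-pass filter passes all frequencies above the cutoff frequency 61/2 kHz and attenuates lower frequencies.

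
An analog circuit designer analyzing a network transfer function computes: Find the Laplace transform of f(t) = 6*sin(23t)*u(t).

Standard pair: sin(wt)*u(t) <-> w/(s^2+w^2)
With w = 23: L{6*sin(23t)*u(t)} = 138/(s^2+529)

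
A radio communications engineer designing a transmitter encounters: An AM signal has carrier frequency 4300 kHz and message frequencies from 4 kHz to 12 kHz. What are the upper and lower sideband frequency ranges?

Upper sideband (USB) = fc + [fm_low, fm_high] = 4300 + [4, 12] = [4304, 4312] kHz
Lower sideband (LSB) = fc - [fm_high, fm_low] = 4300 - [12, 4] = [4288, 4296] kHz
Total occupied spectrum: 4288 kHz to 4312 kHz (plus carrier at 4300 kHz)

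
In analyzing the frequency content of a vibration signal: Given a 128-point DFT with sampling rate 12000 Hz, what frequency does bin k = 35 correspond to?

The frequency of DFT bin k is: f_k = k * f_s / N
f_35 = 35 * 12000 / 128 = 13125/4 Hz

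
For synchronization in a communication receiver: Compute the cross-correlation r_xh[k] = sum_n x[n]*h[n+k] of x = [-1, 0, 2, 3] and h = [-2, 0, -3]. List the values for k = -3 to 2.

Both sequences indexed from 0 and zero outside their support.
Lags with overlap: k = -3 to 2.
  r_xh[-3] = x[3]*h[0] = -6
  r_xh[-2] = x[2]*h[0] + x[3]*h[1] = -4
  r_xh[-1] = x[1]*h[0] + x[2]*h[1] + x[3]*h[2] = -9
  r_xh[0] = x[0]*h[0] + x[1]*h[1] + x[2]*h[2] = -4
  r_xh[1] = x[0]*h[1] + x[1]*h[2] = 0
  r_xh[2] = x[0]*h[2] = 3
r_xh = [-6, -4, -9, -4, 0, 3] (for k = -3, ..., 2)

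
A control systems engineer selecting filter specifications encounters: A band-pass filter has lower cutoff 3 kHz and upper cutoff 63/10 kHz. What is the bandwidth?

Bandwidth = f_high - f_low
= 63/10 kHz - 3 kHz = 33/10 kHz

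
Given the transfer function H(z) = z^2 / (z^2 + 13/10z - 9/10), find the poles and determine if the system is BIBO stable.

Poles are roots of the denominator: z^2 + 13/10z - 9/10 = 0.
Quadratic formula: z = [-(13/10) +/- sqrt((13/10)^2 - 4*(-9/10))] / 2
Discriminant = 169/100 + 18/5 = 529/100; sqrt = 23/10.
z = (-13/10 +/- 23/10) / 2 => z = 1/2 or z = -9/5.
|p1| = 9/5, |p2| = 1/2.
For BIBO stability, all poles must lie inside the unit circle (|p| < 1).
System is UNSTABLE since at least one |p| >= 1.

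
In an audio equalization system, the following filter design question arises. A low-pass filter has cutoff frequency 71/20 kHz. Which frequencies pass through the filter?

A low-pass filter passes all frequencies below the cutoff frequency 71/20 kHz and attenuates higher frequencies.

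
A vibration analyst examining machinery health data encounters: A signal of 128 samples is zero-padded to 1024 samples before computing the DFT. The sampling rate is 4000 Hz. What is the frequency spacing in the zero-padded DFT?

Original DFT: N = 128, resolution = f_s/N = 4000/128 = 125/4 Hz
Zero-padded DFT: N = 1024, resolution = f_s/N = 4000/1024 = 125/32 Hz
Zero-padding interpolates the spectrum (finer frequency grid)
but does NOT improve the true spectral resolution (ability to resolve close frequencies).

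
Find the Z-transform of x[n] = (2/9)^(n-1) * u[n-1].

Time-shifting property: if X(z) = Z{x[n]}, then Z{x[n-d]} = z^(-d) * X(z)
X(z) = z/(z - 2/9) for x[n] = (2/9)^n * u[n]
Z{x[n-1]} = z^(-1) * z/(z - 2/9) = 1/(z - 2/9)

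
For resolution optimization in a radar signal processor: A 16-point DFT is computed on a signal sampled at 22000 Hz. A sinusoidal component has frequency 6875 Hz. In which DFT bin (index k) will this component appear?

DFT frequency resolution = f_s/N = 22000/16 = 1375 Hz
Bin index k = f_signal / resolution = 6875 / 1375 = 5
The signal frequency 6875 Hz falls in DFT bin k = 5.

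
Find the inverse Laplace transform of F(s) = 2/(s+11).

Standard pair: k/(s+a) <-> k*e^(-at)*u(t)
With k=2, a=11: f(t) = 2*e^(-11t)*u(t)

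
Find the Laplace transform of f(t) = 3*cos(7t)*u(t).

Standard pair: cos(wt)*u(t) <-> s/(s^2+w^2)
With w = 7: L{3*cos(7t)*u(t)} = 3s/(s^2+49)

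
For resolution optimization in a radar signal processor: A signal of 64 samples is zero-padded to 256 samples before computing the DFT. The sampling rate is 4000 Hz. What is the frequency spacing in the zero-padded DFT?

Original DFT: N = 64, resolution = f_s/N = 4000/64 = 125/2 Hz
Zero-padded DFT: N = 256, resolution = f_s/N = 4000/256 = 125/8 Hz
Zero-padding interpolates the spectrum (finer frequency grid)
but does NOT improve the true spectral resolution (ability to resolve close frequencies).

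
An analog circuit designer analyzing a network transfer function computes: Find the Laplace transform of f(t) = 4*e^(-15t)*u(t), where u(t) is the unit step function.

Standard Laplace transform pair:
e^(-at)*u(t) <-> 1/(s+a)
With a = 15: L{4*e^(-15t)*u(t)} = 4/(s+15), ROC: Re(s) > -15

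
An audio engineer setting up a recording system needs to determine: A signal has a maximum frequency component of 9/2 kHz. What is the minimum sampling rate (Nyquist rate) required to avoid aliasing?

By the Nyquist-Shannon sampling theorem,
the minimum sampling rate (Nyquist rate) must be at least 2 * f_max.
Nyquist rate = 2 * 9/2 kHz = 9 kHz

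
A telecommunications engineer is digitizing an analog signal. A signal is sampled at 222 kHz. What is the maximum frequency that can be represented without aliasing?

The maximum frequency that can be represented without aliasing
is the Nyquist frequency: f_max = f_s / 2 = 222 kHz / 2 = 111 kHz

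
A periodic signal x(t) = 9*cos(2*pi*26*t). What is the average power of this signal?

Average power of A*cos(wt) is A^2/2.
P = 9^2 / 2 = 81/2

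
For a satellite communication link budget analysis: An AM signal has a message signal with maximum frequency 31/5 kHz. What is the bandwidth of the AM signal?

In AM (double-sideband), the bandwidth is twice the message frequency.
BW = 2 * f_m = 2 * 31/5 kHz = 62/5 kHz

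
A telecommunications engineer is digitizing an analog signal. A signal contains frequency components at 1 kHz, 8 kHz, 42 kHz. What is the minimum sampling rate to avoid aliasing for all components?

The highest frequency component is f_max = 42 kHz.
Nyquist rate = 2 * f_max = 2 * 42 kHz = 84 kHz.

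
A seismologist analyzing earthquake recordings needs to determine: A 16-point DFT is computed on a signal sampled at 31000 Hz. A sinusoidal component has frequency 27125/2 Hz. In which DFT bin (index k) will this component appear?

DFT frequency resolution = f_s/N = 31000/16 = 3875/2 Hz
Bin index k = f_signal / resolution = 27125/2 / 3875/2 = 7
The signal frequency 27125/2 Hz falls in DFT bin k = 7.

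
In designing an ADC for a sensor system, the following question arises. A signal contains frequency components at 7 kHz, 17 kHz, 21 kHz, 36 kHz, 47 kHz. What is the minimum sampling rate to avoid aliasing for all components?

The highest frequency component is f_max = 47 kHz.
Nyquist rate = 2 * f_max = 2 * 47 kHz = 94 kHz.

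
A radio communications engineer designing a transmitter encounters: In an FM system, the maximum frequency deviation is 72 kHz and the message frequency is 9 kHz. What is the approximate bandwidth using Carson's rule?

Carson's rule: BW = 2*(delta_f + f_m)
= 2*(72 + 9) kHz = 162 kHz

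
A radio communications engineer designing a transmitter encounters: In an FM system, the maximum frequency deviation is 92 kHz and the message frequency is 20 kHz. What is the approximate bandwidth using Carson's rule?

Carson's rule: BW = 2*(delta_f + f_m)
= 2*(92 + 20) kHz = 224 kHz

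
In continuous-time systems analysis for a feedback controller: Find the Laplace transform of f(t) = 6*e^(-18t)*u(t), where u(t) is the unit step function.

Standard Laplace transform pair:
e^(-at)*u(t) <-> 1/(s+a)
With a = 18: L{6*e^(-18t)*u(t)} = 6/(s+18), ROC: Re(s) > -18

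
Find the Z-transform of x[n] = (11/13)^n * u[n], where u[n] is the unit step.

The Z-transform of a^n * u[n] is z/(z-a) for |z| > |a|.
Here a = 11/13, so X(z) = z/(z - (11/13)) = 13z/(13z - 11)
ROC: |z| > 11/13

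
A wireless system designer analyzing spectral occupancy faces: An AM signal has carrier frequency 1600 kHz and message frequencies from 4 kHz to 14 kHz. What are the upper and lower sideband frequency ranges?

Upper sideband (USB) = fc + [fm_low, fm_high] = 1600 + [4, 14] = [1604, 1614] kHz
Lower sideband (LSB) = fc - [fm_high, fm_low] = 1600 - [14, 4] = [1586, 1596] kHz
Total occupied spectrum: 1586 kHz to 1614 kHz (plus carrier at 1600 kHz)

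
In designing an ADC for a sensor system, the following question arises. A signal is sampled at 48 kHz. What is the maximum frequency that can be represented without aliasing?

The maximum frequency that can be represented without aliasing
is the Nyquist frequency: f_max = f_s / 2 = 48 kHz / 2 = 24 kHz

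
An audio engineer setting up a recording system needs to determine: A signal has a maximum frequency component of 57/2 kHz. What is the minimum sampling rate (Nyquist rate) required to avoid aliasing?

By the Nyquist-Shannon sampling theorem,
the minimum sampling rate (Nyquist rate) must be at least 2 * f_max.
Nyquist rate = 2 * 57/2 kHz = 57 kHz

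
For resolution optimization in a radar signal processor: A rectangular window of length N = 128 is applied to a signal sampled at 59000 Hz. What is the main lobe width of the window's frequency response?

For a rectangular window of length N,
the main lobe width in frequency is 2*f_s/N.
= 2*59000/128 = 7375/8 Hz
This determines the minimum frequency separation for resolving two sinusoids.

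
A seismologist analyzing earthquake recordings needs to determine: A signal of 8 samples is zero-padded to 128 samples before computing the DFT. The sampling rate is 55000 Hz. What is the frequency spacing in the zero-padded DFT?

Original DFT: N = 8, resolution = f_s/N = 55000/8 = 6875 Hz
Zero-padded DFT: N = 128, resolution = f_s/N = 55000/128 = 6875/16 Hz
Zero-padding interpolates the spectrum (finer frequency grid)
but does NOT improve the true spectral resolution (ability to resolve close frequencies).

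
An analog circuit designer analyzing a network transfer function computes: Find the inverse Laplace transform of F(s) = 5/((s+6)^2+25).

Standard pair: w/((s+a)^2+w^2) <-> e^(-at)*sin(wt)*u(t)
With a=6, w=5: f(t) = e^(-6t)*sin(5t)*u(t)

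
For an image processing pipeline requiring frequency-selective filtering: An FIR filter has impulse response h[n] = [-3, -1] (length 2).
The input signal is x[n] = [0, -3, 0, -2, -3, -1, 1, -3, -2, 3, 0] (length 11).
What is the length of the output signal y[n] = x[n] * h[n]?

For linear convolution, the output length is:
len(y) = len(x) + len(h) - 1 = 11 + 2 - 1 = 12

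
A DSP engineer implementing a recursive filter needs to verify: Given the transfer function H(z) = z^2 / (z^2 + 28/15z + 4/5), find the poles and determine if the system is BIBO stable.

Poles are roots of the denominator: z^2 + 28/15z + 4/5 = 0.
Quadratic formula: z = [-(28/15) +/- sqrt((28/15)^2 - 4*(4/5))] / 2
Discriminant = 784/225 - 16/5 = 64/225; sqrt = 8/15.
z = (-28/15 +/- 8/15) / 2 => z = -2/3 or z = -6/5.
|p1| = 6/5, |p2| = 2/3.
For BIBO stability, all poles must lie inside the unit circle (|p| < 1).
System is UNSTABLE since at least one |p| >= 1.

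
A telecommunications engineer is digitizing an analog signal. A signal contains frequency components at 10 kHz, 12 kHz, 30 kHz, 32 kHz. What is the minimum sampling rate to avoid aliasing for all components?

The highest frequency component is f_max = 32 kHz.
Nyquist rate = 2 * f_max = 2 * 32 kHz = 64 kHz.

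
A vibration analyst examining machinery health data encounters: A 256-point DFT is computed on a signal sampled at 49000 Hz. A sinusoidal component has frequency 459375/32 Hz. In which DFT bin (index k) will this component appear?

DFT frequency resolution = f_s/N = 49000/256 = 6125/32 Hz
Bin index k = f_signal / resolution = 459375/32 / 6125/32 = 75
The signal frequency 459375/32 Hz falls in DFT bin k = 75.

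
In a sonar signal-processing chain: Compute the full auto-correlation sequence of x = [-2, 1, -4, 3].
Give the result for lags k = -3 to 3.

r_xx[k] = sum_m x[m]*x[m+k], indexed from 0, for k = -3 to 3:
  r_xx[-3] = x[3]*x[0] = -6
  r_xx[-2] = x[2]*x[0] + x[3]*x[1] = 11
  r_xx[-1] = x[1]*x[0] + x[2]*x[1] + x[3]*x[2] = -18
  r_xx[0] = x[0]*x[0] + x[1]*x[1] + x[2]*x[2] + x[3]*x[3] = 30
  r_xx[1] = x[0]*x[1] + x[1]*x[2] + x[2]*x[3] = -18
  r_xx[2] = x[0]*x[2] + x[1]*x[3] = 11
  r_xx[3] = x[0]*x[3] = -6
r_xx = [-6, 11, -18, 30, -18, 11, -6]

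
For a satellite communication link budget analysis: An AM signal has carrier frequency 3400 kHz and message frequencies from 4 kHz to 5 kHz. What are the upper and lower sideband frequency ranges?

Upper sideband (USB) = fc + [fm_low, fm_high] = 3400 + [4, 5] = [3404, 3405] kHz
Lower sideband (LSB) = fc - [fm_high, fm_low] = 3400 - [5, 4] = [3395, 3396] kHz
Total occupied spectrum: 3395 kHz to 3405 kHz (plus carrier at 3400 kHz)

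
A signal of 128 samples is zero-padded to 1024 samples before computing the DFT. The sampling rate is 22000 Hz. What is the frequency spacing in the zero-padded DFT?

Original DFT: N = 128, resolution = f_s/N = 22000/128 = 1375/8 Hz
Zero-padded DFT: N = 1024, resolution = f_s/N = 22000/1024 = 1375/64 Hz
Zero-padding interpolates the spectrum (finer frequency grid)
but does NOT improve the true spectral resolution (ability to resolve close frequencies).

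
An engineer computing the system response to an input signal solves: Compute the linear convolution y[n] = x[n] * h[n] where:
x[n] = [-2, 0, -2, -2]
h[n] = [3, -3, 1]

y[n] = sum_k x[k]*h[n-k]. Output length = len(x) + len(h) - 1 = 4 + 3 - 1 = 6.
y[0] = -2*3 = -6
y[1] = 0*3 + -2*-3 = 6
y[2] = -2*3 + 0*-3 + -2*1 = -8
y[3] = -2*3 + -2*-3 + 0*1 = 0
y[4] = -2*-3 + -2*1 = 4
y[5] = -2*1 = -2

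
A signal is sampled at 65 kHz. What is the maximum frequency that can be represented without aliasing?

The maximum frequency that can be represented without aliasing
is the Nyquist frequency: f_max = f_s / 2 = 65 kHz / 2 = 65/2 kHz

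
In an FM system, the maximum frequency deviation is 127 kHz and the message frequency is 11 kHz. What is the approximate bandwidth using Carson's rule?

Carson's rule: BW = 2*(delta_f + f_m)
= 2*(127 + 11) kHz = 276 kHz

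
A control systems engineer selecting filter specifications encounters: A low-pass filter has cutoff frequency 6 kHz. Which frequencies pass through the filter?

A low-pass filter passes all frequencies below the cutoff frequency 6 kHz and attenuates higher frequencies.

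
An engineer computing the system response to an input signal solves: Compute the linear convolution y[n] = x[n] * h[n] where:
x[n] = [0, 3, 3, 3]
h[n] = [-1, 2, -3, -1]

y[n] = sum_k x[k]*h[n-k]. Output length = len(x) + len(h) - 1 = 4 + 4 - 1 = 7.
y[0] = 0*-1 = 0
y[1] = 3*-1 + 0*2 = -3
y[2] = 3*-1 + 3*2 + 0*-3 = 3
y[3] = 3*-1 + 3*2 + 3*-3 + 0*-1 = -6
y[4] = 3*2 + 3*-3 + 3*-1 = -6
y[5] = 3*-3 + 3*-1 = -12
y[6] = 3*-1 = -3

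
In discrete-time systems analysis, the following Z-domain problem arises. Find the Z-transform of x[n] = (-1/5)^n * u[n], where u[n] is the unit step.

The Z-transform of a^n * u[n] is z/(z-a) for |z| > |a|.
Here a = -1/5, so X(z) = z/(z - (-1/5)) = 5z/(5z + 1)
ROC: |z| > 1/5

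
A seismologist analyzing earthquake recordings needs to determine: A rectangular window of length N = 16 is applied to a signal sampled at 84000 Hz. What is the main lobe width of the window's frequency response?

For a rectangular window of length N,
the main lobe width in frequency is 2*f_s/N.
= 2*84000/16 = 10500 Hz
This determines the minimum frequency separation for resolving two sinusoids.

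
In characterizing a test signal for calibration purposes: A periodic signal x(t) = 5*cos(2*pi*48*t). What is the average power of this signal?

Average power of A*cos(wt) is A^2/2.
P = 5^2 / 2 = 25/2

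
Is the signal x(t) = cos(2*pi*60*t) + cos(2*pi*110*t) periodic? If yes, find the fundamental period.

f1 = 60 Hz, f2 = 110 Hz
Period T1 = 1/60, T2 = 1/110
Ratio T1/T2 = 110/60, which is rational.
The signal is periodic with fundamental period T = 1/GCD(60,110) = 1/10 s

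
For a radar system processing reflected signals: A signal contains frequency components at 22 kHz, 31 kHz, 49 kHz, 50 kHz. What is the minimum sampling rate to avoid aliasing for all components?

The highest frequency component is f_max = 50 kHz.
Nyquist rate = 2 * f_max = 2 * 50 kHz = 100 kHz.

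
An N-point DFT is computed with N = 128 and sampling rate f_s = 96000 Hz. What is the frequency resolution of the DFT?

DFT frequency resolution = f_s / N
= 96000 / 128 = 750 Hz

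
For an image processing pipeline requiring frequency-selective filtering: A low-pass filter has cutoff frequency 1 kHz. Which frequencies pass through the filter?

A low-pass filter passes all frequencies below the cutoff frequency 1 kHz and attenuates higher frequencies.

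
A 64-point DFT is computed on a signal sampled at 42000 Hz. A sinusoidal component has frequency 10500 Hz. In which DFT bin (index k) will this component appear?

DFT frequency resolution = f_s/N = 42000/64 = 2625/4 Hz
Bin index k = f_signal / resolution = 10500 / 2625/4 = 16
The signal frequency 10500 Hz falls in DFT bin k = 16.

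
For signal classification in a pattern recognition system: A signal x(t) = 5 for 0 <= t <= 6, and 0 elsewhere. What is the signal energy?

Energy = integral of |x(t)|^2 dt over the signal duration
= 5^2 * 6 = 25 * 6 = 150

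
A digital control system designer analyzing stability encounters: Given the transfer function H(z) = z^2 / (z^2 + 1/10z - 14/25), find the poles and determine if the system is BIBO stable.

Poles are roots of the denominator: z^2 + 1/10z - 14/25 = 0.
Quadratic formula: z = [-(1/10) +/- sqrt((1/10)^2 - 4*(-14/25))] / 2
Discriminant = 1/100 + 56/25 = 9/4; sqrt = 3/2.
z = (-1/10 +/- 3/2) / 2 => z = 7/10 or z = -4/5.
|p1| = 7/10, |p2| = 4/5.
For BIBO stability, all poles must lie inside the unit circle (|p| < 1).
System is STABLE since both |p| < 1.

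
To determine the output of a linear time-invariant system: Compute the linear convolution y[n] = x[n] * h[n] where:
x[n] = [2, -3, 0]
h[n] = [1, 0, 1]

y[n] = sum_k x[k]*h[n-k]. Output length = len(x) + len(h) - 1 = 3 + 3 - 1 = 5.
y[0] = 2*1 = 2
y[1] = -3*1 + 2*0 = -3
y[2] = 0*1 + -3*0 + 2*1 = 2
y[3] = 0*0 + -3*1 = -3
y[4] = 0*1 = 0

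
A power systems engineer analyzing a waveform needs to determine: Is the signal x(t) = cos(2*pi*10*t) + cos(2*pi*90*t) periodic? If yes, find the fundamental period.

f1 = 10 Hz, f2 = 90 Hz
Period T1 = 1/10, T2 = 1/90
Ratio T1/T2 = 90/10, which is rational.
The signal is periodic with fundamental period T = 1/GCD(10,90) = 1/10 s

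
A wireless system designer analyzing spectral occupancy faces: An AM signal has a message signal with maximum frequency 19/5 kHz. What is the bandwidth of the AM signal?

In AM (double-sideband), the bandwidth is twice the message frequency.
BW = 2 * f_m = 2 * 19/5 kHz = 38/5 kHz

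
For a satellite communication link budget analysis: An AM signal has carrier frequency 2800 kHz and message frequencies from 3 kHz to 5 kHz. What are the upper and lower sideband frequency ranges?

Upper sideband (USB) = fc + [fm_low, fm_high] = 2800 + [3, 5] = [2803, 2805] kHz
Lower sideband (LSB) = fc - [fm_high, fm_low] = 2800 - [5, 3] = [2795, 2797] kHz
Total occupied spectrum: 2795 kHz to 2805 kHz (plus carrier at 2800 kHz)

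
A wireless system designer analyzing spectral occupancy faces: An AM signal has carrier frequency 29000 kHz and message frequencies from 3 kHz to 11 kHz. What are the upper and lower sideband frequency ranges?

Upper sideband (USB) = fc + [fm_low, fm_high] = 29000 + [3, 11] = [29003, 29011] kHz
Lower sideband (LSB) = fc - [fm_high, fm_low] = 29000 - [11, 3] = [28989, 28997] kHz
Total occupied spectrum: 28989 kHz to 29011 kHz (plus carrier at 29000 kHz)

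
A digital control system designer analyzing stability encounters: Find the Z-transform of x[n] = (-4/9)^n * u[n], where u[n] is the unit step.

The Z-transform of a^n * u[n] is z/(z-a) for |z| > |a|.
Here a = -4/9, so X(z) = z/(z - (-4/9)) = 9z/(9z + 4)
ROC: |z| > 4/9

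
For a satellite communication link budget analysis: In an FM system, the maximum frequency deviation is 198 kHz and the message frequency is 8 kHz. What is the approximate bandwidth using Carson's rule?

Carson's rule: BW = 2*(delta_f + f_m)
= 2*(198 + 8) kHz = 412 kHz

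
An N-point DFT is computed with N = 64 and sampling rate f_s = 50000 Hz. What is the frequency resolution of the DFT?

DFT frequency resolution = f_s / N
= 50000 / 64 = 3125/4 Hz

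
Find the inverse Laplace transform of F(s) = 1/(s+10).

Standard pair: k/(s+a) <-> k*e^(-at)*u(t)
With k=1, a=10: f(t) = e^(-10t)*u(t)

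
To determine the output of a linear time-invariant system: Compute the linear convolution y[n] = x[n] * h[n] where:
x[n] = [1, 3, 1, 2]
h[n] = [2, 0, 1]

y[n] = sum_k x[k]*h[n-k]. Output length = len(x) + len(h) - 1 = 4 + 3 - 1 = 6.
y[0] = 1*2 = 2
y[1] = 3*2 + 1*0 = 6
y[2] = 1*2 + 3*0 + 1*1 = 3
y[3] = 2*2 + 1*0 + 3*1 = 7
y[4] = 2*0 + 1*1 = 1
y[5] = 2*1 = 2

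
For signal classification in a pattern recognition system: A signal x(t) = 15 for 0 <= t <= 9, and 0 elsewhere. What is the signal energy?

Energy = integral of |x(t)|^2 dt over the signal duration
= 15^2 * 9 = 225 * 9 = 2025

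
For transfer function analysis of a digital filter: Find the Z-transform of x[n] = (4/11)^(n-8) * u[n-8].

Time-shifting property: if X(z) = Z{x[n]}, then Z{x[n-d]} = z^(-d) * X(z)
X(z) = z/(z - 4/11) for x[n] = (4/11)^n * u[n]
Z{x[n-8]} = z^(-8) * z/(z - 4/11) = z^(-7)/(z - 4/11)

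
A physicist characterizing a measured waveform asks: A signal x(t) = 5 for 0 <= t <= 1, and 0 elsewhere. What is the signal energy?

Energy = integral of |x(t)|^2 dt over the signal duration
= 5^2 * 1 = 25 * 1 = 25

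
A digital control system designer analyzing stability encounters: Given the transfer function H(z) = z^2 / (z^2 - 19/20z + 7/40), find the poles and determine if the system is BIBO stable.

Poles are roots of the denominator: z^2 - 19/20z + 7/40 = 0.
Quadratic formula: z = [-(-19/20) +/- sqrt((-19/20)^2 - 4*(7/40))] / 2
Discriminant = 361/400 - 7/10 = 81/400; sqrt = 9/20.
z = (19/20 +/- 9/20) / 2 => z = 7/10 or z = 1/4.
|p1| = 1/4, |p2| = 7/10.
For BIBO stability, all poles must lie inside the unit circle (|p| < 1).
System is STABLE since both |p| < 1.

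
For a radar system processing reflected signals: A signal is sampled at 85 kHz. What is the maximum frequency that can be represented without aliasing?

The maximum frequency that can be represented without aliasing
is the Nyquist frequency: f_max = f_s / 2 = 85 kHz / 2 = 85/2 kHz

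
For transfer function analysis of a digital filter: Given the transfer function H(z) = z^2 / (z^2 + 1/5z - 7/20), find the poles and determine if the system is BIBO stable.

Poles are roots of the denominator: z^2 + 1/5z - 7/20 = 0.
Quadratic formula: z = [-(1/5) +/- sqrt((1/5)^2 - 4*(-7/20))] / 2
Discriminant = 1/25 + 7/5 = 36/25; sqrt = 6/5.
z = (-1/5 +/- 6/5) / 2 => z = 1/2 or z = -7/10.
|p1| = 1/2, |p2| = 7/10.
For BIBO stability, all poles must lie inside the unit circle (|p| < 1).
System is STABLE since both |p| < 1.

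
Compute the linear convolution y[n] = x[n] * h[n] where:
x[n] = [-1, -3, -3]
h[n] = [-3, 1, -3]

y[n] = sum_k x[k]*h[n-k]. Output length = len(x) + len(h) - 1 = 3 + 3 - 1 = 5.
y[0] = -1*-3 = 3
y[1] = -3*-3 + -1*1 = 8
y[2] = -3*-3 + -3*1 + -1*-3 = 9
y[3] = -3*1 + -3*-3 = 6
y[4] = -3*-3 = 9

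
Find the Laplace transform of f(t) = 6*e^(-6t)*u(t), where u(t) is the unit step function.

Standard Laplace transform pair:
e^(-at)*u(t) <-> 1/(s+a)
With a = 6: L{6*e^(-6t)*u(t)} = 6/(s+6), ROC: Re(s) > -6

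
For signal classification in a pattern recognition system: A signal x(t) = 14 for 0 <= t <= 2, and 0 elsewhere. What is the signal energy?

Energy = integral of |x(t)|^2 dt over the signal duration
= 14^2 * 2 = 196 * 2 = 392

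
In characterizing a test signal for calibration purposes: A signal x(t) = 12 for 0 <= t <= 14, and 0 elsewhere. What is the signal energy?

Energy = integral of |x(t)|^2 dt over the signal duration
= 12^2 * 14 = 144 * 14 = 2016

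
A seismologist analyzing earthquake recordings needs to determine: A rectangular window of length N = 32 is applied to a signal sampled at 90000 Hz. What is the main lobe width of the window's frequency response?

For a rectangular window of length N,
the main lobe width in frequency is 2*f_s/N.
= 2*90000/32 = 5625 Hz
This determines the minimum frequency separation for resolving two sinusoids.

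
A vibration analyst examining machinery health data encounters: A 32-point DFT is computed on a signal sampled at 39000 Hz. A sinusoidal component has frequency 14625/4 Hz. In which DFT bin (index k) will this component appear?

DFT frequency resolution = f_s/N = 39000/32 = 4875/4 Hz
Bin index k = f_signal / resolution = 14625/4 / 4875/4 = 3
The signal frequency 14625/4 Hz falls in DFT bin k = 3.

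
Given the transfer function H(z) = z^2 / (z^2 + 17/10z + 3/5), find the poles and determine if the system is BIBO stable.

Poles are roots of the denominator: z^2 + 17/10z + 3/5 = 0.
Quadratic formula: z = [-(17/10) +/- sqrt((17/10)^2 - 4*(3/5))] / 2
Discriminant = 289/100 - 12/5 = 49/100; sqrt = 7/10.
z = (-17/10 +/- 7/10) / 2 => z = -1/2 or z = -6/5.
|p1| = 6/5, |p2| = 1/2.
For BIBO stability, all poles must lie inside the unit circle (|p| < 1).
System is UNSTABLE since at least one |p| >= 1.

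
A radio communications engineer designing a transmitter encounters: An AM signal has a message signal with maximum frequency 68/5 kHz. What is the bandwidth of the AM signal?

In AM (double-sideband), the bandwidth is twice the message frequency.
BW = 2 * f_m = 2 * 68/5 kHz = 136/5 kHz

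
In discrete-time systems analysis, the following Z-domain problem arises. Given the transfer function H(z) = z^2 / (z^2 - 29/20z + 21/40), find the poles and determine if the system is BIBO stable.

Poles are roots of the denominator: z^2 - 29/20z + 21/40 = 0.
Quadratic formula: z = [-(-29/20) +/- sqrt((-29/20)^2 - 4*(21/40))] / 2
Discriminant = 841/400 - 21/10 = 1/400; sqrt = 1/20.
z = (29/20 +/- 1/20) / 2 => z = 3/4 or z = 7/10.
|p1| = 3/4, |p2| = 7/10.
For BIBO stability, all poles must lie inside the unit circle (|p| < 1).
System is STABLE since both |p| < 1.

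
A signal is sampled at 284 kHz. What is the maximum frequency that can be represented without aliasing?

The maximum frequency that can be represented without aliasing
is the Nyquist frequency: f_max = f_s / 2 = 284 kHz / 2 = 142 kHz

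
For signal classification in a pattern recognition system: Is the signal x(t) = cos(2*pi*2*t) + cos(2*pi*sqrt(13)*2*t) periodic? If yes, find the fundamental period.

f1 = 2 Hz, f2 = 2*sqrt(13) Hz
Ratio f2/f1 = sqrt(13), which is irrational.
Since the frequency ratio is irrational, no common period exists.
The signal is not periodic.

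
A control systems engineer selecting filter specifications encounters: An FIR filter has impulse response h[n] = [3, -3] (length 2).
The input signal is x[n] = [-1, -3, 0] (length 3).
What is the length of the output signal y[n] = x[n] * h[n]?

For linear convolution, the output length is:
len(y) = len(x) + len(h) - 1 = 3 + 2 - 1 = 4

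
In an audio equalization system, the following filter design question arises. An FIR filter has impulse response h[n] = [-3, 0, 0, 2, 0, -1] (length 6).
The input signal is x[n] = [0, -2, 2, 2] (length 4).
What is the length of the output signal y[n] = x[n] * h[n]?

For linear convolution, the output length is:
len(y) = len(x) + len(h) - 1 = 4 + 6 - 1 = 9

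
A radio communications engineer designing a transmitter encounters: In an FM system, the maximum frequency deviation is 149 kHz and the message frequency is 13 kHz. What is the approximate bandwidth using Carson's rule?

Carson's rule: BW = 2*(delta_f + f_m)
= 2*(149 + 13) kHz = 324 kHz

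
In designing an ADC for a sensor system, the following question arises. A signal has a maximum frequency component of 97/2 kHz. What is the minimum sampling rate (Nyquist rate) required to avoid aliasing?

By the Nyquist-Shannon sampling theorem,
the minimum sampling rate (Nyquist rate) must be at least 2 * f_max.
Nyquist rate = 2 * 97/2 kHz = 97 kHz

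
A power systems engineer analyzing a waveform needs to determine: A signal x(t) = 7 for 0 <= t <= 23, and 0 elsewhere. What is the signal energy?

Energy = integral of |x(t)|^2 dt over the signal duration
= 7^2 * 23 = 49 * 23 = 1127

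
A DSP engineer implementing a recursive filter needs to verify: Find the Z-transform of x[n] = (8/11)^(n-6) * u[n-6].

Time-shifting property: if X(z) = Z{x[n]}, then Z{x[n-d]} = z^(-d) * X(z)
X(z) = z/(z - 8/11) for x[n] = (8/11)^n * u[n]
Z{x[n-6]} = z^(-6) * z/(z - 8/11) = z^(-5)/(z - 8/11)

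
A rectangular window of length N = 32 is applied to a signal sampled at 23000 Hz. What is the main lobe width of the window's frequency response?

For a rectangular window of length N,
the main lobe width in frequency is 2*f_s/N.
= 2*23000/32 = 2875/2 Hz
This determines the minimum frequency separation for resolving two sinusoids.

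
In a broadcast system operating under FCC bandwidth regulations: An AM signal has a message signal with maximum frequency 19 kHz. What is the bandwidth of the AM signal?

In AM (double-sideband), the bandwidth is twice the message frequency.
BW = 2 * f_m = 2 * 19 kHz = 38 kHz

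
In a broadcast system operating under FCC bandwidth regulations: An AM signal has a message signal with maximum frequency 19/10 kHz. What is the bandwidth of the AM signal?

In AM (double-sideband), the bandwidth is twice the message frequency.
BW = 2 * f_m = 2 * 19/10 kHz = 19/5 kHz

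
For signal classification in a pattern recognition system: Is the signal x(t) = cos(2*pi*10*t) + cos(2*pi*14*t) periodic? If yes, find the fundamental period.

f1 = 10 Hz, f2 = 14 Hz
Period T1 = 1/10, T2 = 1/14
Ratio T1/T2 = 14/10, which is rational.
The signal is periodic with fundamental period T = 1/GCD(10,14) = 1/2 s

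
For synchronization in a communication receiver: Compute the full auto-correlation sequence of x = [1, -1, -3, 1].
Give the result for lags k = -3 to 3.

r_xx[k] = sum_m x[m]*x[m+k], indexed from 0, for k = -3 to 3:
  r_xx[-3] = x[3]*x[0] = 1
  r_xx[-2] = x[2]*x[0] + x[3]*x[1] = -4
  r_xx[-1] = x[1]*x[0] + x[2]*x[1] + x[3]*x[2] = -1
  r_xx[0] = x[0]*x[0] + x[1]*x[1] + x[2]*x[2] + x[3]*x[3] = 12
  r_xx[1] = x[0]*x[1] + x[1]*x[2] + x[2]*x[3] = -1
  r_xx[2] = x[0]*x[2] + x[1]*x[3] = -4
  r_xx[3] = x[0]*x[3] = 1
r_xx = [1, -4, -1, 12, -1, -4, 1]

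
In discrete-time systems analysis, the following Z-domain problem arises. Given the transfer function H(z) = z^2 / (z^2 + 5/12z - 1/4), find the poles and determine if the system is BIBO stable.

Poles are roots of the denominator: z^2 + 5/12z - 1/4 = 0.
Quadratic formula: z = [-(5/12) +/- sqrt((5/12)^2 - 4*(-1/4))] / 2
Discriminant = 25/144 + 1 = 169/144; sqrt = 13/12.
z = (-5/12 +/- 13/12) / 2 => z = 1/3 or z = -3/4.
|p1| = 1/3, |p2| = 3/4.
For BIBO stability, all poles must lie inside the unit circle (|p| < 1).
System is STABLE since both |p| < 1.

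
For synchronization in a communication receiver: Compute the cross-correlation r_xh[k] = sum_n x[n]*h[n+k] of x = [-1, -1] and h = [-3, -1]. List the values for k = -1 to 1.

Both sequences indexed from 0 and zero outside their support.
Lags with overlap: k = -1 to 1.
  r_xh[-1] = x[1]*h[0] = 3
  r_xh[0] = x[0]*h[0] + x[1]*h[1] = 4
  r_xh[1] = x[0]*h[1] = 1
r_xh = [3, 4, 1] (for k = -1, ..., 1)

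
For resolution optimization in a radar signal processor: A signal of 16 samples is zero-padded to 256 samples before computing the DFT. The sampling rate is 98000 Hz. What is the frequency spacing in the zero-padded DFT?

Original DFT: N = 16, resolution = f_s/N = 98000/16 = 6125 Hz
Zero-padded DFT: N = 256, resolution = f_s/N = 98000/256 = 6125/16 Hz
Zero-padding interpolates the spectrum (finer frequency grid)
but does NOT improve the true spectral resolution (ability to resolve close frequencies).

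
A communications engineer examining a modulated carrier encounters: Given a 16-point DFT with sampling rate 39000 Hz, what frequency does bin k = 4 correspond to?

The frequency of DFT bin k is: f_k = k * f_s / N
f_4 = 4 * 39000 / 16 = 9750 Hz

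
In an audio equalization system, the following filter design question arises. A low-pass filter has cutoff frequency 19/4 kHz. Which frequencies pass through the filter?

A low-pass filter passes all frequencies below the cutoff frequency 19/4 kHz and attenuates higher frequencies.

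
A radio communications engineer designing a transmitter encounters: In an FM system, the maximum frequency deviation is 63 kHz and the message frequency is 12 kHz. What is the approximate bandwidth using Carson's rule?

Carson's rule: BW = 2*(delta_f + f_m)
= 2*(63 + 12) kHz = 150 kHz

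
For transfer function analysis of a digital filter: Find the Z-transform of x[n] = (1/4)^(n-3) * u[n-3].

Time-shifting property: if X(z) = Z{x[n]}, then Z{x[n-d]} = z^(-d) * X(z)
X(z) = z/(z - 1/4) for x[n] = (1/4)^n * u[n]
Z{x[n-3]} = z^(-3) * z/(z - 1/4) = z^(-2)/(z - 1/4)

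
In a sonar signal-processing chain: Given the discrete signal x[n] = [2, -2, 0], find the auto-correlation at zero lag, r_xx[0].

The auto-correlation at zero lag r_xx[0] equals the signal energy.
r_xx[0] = sum of x[n]^2 = 2^2 + (-2)^2 + 0^2
= 4 + 4 + 0 = 8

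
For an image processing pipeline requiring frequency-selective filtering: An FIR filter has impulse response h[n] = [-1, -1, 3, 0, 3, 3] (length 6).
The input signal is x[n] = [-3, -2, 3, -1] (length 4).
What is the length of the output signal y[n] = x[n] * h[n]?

For linear convolution, the output length is:
len(y) = len(x) + len(h) - 1 = 4 + 6 - 1 = 9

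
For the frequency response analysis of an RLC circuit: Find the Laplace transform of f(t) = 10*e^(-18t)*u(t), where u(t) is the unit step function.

Standard Laplace transform pair:
e^(-at)*u(t) <-> 1/(s+a)
With a = 18: L{10*e^(-18t)*u(t)} = 10/(s+18), ROC: Re(s) > -18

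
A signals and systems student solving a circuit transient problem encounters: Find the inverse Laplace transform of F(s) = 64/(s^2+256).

Standard pair: w/(s^2+w^2) <-> sin(wt)*u(t)
Recognize w^2 = 256, so w = 16; numerator 64 = 4*16.
f(t) = 4*sin(16t)*u(t)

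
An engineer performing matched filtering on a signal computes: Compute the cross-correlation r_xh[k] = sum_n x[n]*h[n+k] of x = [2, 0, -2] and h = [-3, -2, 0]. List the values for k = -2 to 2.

Both sequences indexed from 0 and zero outside their support.
Lags with overlap: k = -2 to 2.
  r_xh[-2] = x[2]*h[0] = 6
  r_xh[-1] = x[1]*h[0] + x[2]*h[1] = 4
  r_xh[0] = x[0]*h[0] + x[1]*h[1] + x[2]*h[2] = -6
  r_xh[1] = x[0]*h[1] + x[1]*h[2] = -4
  r_xh[2] = x[0]*h[2] = 0
r_xh = [6, 4, -6, -4, 0] (for k = -2, ..., 2)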